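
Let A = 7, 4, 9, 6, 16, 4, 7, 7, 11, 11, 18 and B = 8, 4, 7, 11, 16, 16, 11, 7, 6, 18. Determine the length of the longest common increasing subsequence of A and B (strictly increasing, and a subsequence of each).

4

For each value that appears in both, track the longest common increasing run ending there.
The best achievable length is 4; one witness is 4, 7, 11, 18 (A-positions 2,7,9,11, B-positions 2,3,4,10).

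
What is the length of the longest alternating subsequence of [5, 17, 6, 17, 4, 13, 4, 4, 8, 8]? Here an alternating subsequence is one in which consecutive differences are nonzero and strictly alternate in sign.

Track the best alternating length ending on an up-step vs a down-step at each position: up/down = 1/1, 2/1, 2/3, 4/1, 1/5, 6/5, 1/7, 1/7, 8/7, 8/7.
The maximum over both is 8; one such subsequence is 5, 17, 6, 17, 4, 13, 4, 8.

8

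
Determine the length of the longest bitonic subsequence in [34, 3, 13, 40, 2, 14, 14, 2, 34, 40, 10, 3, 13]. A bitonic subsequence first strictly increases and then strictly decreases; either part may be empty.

Let inc[i] be the LIS ending at i and dec[i] the longest strictly decreasing subsequence starting at i. inc = [1, 1, 2, 3, 1, 3, 3, 1, 4, 5, 2, 2, 3], dec = [4, 2, 3, 4, 1, 3, 3, 1, 3, 3, 2, 1, 1].
max_i inc[i]+dec[i]−1 = 7, with one witness 3, 13, 14, 34, 40, 10, 3.

7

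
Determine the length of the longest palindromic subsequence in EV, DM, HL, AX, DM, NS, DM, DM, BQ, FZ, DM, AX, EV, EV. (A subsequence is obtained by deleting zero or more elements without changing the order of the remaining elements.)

Using dp[i][j] = 2 + dp[i+1][j−1] if the ends match, else max(dp[i+1][j], dp[i][j−1]):
dp[1][14] = 8. A witness is EV AX DM DM DM DM AX EV at positions 1,4,5,7,8,11,12,14.

8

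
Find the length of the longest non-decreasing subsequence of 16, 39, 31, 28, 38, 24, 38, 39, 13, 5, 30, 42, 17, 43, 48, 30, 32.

8

One longest non-decreasing subsequence is 16, 31, 38, 38, 39, 42, 43, 48 (positions 1,3,5,7,8,12,14,15), of length 8; no longer one exists.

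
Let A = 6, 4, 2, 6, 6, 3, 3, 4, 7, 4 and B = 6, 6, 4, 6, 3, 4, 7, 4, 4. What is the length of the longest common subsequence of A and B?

A longest common subsequence is 6, 4, 6, 3, 4, 7, 4 (length 7); the LCS DP confirms no longer common subsequence exists.

7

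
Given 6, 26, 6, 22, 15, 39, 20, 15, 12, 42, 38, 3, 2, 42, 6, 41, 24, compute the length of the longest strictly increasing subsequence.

Let dp[i] be the longest increasing subsequence ending at position i. Then dp = [1, 2, 1, 2, 2, 3, 3, 2, 2, 4, 4, 1, 1, 5, 2, 5, 4].
The maximum is 5; one witness is 6, 15, 20, 38, 42 at positions 1,5,7,11,14.

5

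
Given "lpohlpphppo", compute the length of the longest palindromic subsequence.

7

One longest palindromic subsequence is opphppo (positions 3,6,7,8,9,10,11); it reads the same forward and backward, and the interval DP gives dp[1][11] = 7.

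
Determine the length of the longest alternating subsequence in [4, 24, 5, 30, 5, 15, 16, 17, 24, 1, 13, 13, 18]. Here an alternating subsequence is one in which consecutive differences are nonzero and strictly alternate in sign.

8

A longest alternating subsequence is 4, 24, 5, 30, 5, 15, 1, 13 (positions 1,2,3,4,5,6,10,11); its 7 consecutive differences strictly alternate in sign, and length 8 is optimal.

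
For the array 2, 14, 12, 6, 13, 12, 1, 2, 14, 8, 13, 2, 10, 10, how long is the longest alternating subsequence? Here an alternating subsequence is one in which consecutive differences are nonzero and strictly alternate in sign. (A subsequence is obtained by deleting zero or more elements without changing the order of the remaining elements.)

A longest alternating subsequence is 2, 14, 12, 13, 12, 14, 8, 13, 2, 10 (positions 1,2,3,5,6,9,10,11,12,13); its 9 consecutive differences strictly alternate in sign, and length 10 is optimal.

10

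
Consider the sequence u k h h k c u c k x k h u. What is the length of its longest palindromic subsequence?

9

Using dp[i][j] = 2 + dp[i+1][j−1] if the ends match, else max(dp[i+1][j], dp[i][j−1]):
dp[1][13] = 9. A witness is uhkcuckhu at positions 1,3,5,6,7,8,11,12,13.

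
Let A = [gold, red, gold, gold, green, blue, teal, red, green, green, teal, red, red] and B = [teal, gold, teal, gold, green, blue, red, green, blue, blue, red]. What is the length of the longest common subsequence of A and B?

Backtracking the LCS table gives one alignment: gold (A1,B2) → gold (A4,B4) → green (A5,B5) → blue (A6,B6) → red (A8,B7) → green (A9,B8) → red (A13,B11).
So the longest common subsequence has length 7.

7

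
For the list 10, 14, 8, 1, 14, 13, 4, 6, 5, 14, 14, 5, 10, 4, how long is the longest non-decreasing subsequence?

5

Let dp[i] be the longest non-decreasing subsequence ending at position i. Then dp = [1, 2, 1, 1, 3, 2, 2, 3, 3, 4, 5, 4, 5, 3].
The maximum is 5; one witness is 10, 14, 14, 14, 14 at positions 1,2,5,10,11.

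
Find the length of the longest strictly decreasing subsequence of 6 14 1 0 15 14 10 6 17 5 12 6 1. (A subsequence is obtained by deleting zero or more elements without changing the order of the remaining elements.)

One longest decreasing subsequence is 15, 14, 10, 6, 5, 1 (positions 5,6,7,8,10,13), of length 6; no longer one exists.

6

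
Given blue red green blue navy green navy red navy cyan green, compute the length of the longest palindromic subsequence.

Using dp[i][j] = 2 + dp[i+1][j−1] if the ends match, else max(dp[i+1][j], dp[i][j−1]):
dp[1][11] = 5. A witness is green navy red navy green at positions 3,7,8,9,11.

5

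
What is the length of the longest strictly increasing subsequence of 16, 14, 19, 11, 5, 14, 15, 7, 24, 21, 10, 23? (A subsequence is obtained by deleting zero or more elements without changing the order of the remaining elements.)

Scanning left to right, the best length ending at each element is: 16→1, 14→1, 19→2, 11→1, 5→1, 14→2, 15→3, 7→2, 24→4, 21→4, 10→3, 23→5.
So the longest increasing subsequence has length 5, e.g. 11, 14, 15, 21, 23.

5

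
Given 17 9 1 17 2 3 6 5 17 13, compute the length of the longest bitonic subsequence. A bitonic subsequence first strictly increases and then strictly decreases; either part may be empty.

Let inc[i] be the LIS ending at i and dec[i] the longest strictly decreasing subsequence starting at i. inc = [1, 1, 1, 2, 2, 3, 4, 4, 5, 5], dec = [4, 3, 1, 3, 1, 1, 2, 1, 2, 1].
max_i inc[i]+dec[i]−1 = 6, with one witness 1, 2, 3, 6, 17, 13.

6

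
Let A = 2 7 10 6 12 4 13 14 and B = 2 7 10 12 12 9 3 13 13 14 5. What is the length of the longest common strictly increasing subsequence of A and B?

A longest common strictly increasing subsequence is 2, 7, 10, 12, 13, 14 (length 6); it appears in order in both A and B, and no longer such subsequence exists.

6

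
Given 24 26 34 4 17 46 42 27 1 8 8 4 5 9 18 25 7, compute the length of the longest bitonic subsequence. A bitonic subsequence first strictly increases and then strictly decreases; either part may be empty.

8

Let inc[i] be the LIS ending at i and dec[i] the longest strictly decreasing subsequence starting at i. inc = [1, 2, 3, 1, 2, 4, 4, 3, 1, 2, 2, 2, 3, 4, 5, 6, 4], dec = [4, 4, 4, 2, 3, 5, 4, 3, 1, 2, 2, 1, 1, 2, 2, 2, 1].
max_i inc[i]+dec[i]−1 = 8, with one witness 24, 26, 34, 46, 42, 27, 25, 7.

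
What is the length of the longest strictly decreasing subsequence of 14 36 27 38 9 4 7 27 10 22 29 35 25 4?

5

One longest decreasing subsequence is 36, 27, 9, 7, 4 (positions 2,3,5,7,14), of length 5; no longer one exists.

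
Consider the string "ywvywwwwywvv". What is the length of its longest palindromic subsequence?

Using dp[i][j] = 2 + dp[i+1][j−1] if the ends match, else max(dp[i+1][j], dp[i][j−1]):
dp[1][12] = 8. A witness is vywwwwyv at positions 3,4,5,6,7,8,9,12.

8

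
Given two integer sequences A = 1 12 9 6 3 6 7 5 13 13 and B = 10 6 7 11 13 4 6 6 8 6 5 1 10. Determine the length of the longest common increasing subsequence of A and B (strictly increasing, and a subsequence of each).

3

A longest common strictly increasing subsequence is 6, 7, 13 (length 3); it appears in order in both A and B, and no longer such subsequence exists.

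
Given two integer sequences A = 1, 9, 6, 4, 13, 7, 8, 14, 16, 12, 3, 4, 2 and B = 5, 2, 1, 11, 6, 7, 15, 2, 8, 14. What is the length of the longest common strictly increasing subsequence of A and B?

5

For each value that appears in both, track the longest common increasing run ending there.
The best achievable length is 5; one witness is 1, 6, 7, 8, 14 (A-positions 1,3,6,7,8, B-positions 3,5,6,9,10).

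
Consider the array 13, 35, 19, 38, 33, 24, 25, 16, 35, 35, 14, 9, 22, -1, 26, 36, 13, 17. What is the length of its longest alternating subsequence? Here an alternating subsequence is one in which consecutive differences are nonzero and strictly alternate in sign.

14

Track the best alternating length ending on an up-step vs a down-step at each position: up/down = 1/1, 2/1, 2/3, 4/1, 4/5, 4/5, 6/5, 2/7, 8/5, 8/5, 2/9, 1/9, 10/9, 1/11, 12/9, 12/5, 12/13, 14/13.
The maximum over both is 14; one such subsequence is 13, 35, 19, 38, 24, 25, 16, 35, 14, 22, -1, 26, 13, 17.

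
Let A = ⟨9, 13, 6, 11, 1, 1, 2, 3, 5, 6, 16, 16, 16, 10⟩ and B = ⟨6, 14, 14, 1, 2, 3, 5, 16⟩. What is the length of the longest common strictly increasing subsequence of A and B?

5

A longest common strictly increasing subsequence is 1, 2, 3, 5, 16 (length 5); it appears in order in both A and B, and no longer such subsequence exists.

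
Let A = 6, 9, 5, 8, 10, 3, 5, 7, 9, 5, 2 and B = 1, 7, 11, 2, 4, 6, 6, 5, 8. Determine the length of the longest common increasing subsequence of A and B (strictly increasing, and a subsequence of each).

2

A longest common strictly increasing subsequence is 6, 8 (length 2); it appears in order in both A and B, and no longer such subsequence exists.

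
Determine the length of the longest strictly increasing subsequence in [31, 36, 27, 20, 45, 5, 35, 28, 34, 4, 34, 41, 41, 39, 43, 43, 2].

5

Let dp[i] be the longest increasing subsequence ending at position i. Then dp = [1, 2, 1, 1, 3, 1, 2, 2, 3, 1, 3, 4, 4, 4, 5, 5, 1].
The maximum is 5; one witness is 27, 28, 34, 41, 43 at positions 3,8,9,12,15.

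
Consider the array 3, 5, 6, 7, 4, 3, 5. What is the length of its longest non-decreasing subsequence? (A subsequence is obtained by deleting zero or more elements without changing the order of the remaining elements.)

One longest non-decreasing subsequence is 3, 5, 6, 7 (positions 1,2,3,4), of length 4; no longer one exists.

4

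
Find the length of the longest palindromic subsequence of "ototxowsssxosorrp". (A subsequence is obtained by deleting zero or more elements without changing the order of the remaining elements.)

One longest palindromic subsequence is ooxsssxoo (positions 1,3,5,8,9,10,11,12,14); it reads the same forward and backward, and the interval DP gives dp[1][17] = 9.

9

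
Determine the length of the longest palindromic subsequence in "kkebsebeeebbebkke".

One longest palindromic subsequence is kkbebeeebebkk (positions 1,2,4,6,7,8,9,10,12,13,14,15,16); it reads the same forward and backward, and the interval DP gives dp[1][17] = 13.

13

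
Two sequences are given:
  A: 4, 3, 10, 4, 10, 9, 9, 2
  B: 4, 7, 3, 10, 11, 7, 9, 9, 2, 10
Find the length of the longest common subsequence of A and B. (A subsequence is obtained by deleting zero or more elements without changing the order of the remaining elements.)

6

A longest common subsequence is 4, 3, 10, 9, 9, 2 (length 6); the LCS DP confirms no longer common subsequence exists.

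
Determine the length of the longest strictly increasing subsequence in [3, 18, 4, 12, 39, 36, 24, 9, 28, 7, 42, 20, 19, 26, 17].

6

One longest increasing subsequence is 3, 4, 12, 24, 28, 42 (positions 1,3,4,7,9,11), of length 6; no longer one exists.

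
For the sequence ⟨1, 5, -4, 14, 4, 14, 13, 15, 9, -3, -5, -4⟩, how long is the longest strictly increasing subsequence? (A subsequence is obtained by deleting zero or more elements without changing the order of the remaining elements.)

One longest increasing subsequence is 1, 5, 14, 15 (positions 1,2,4,8), of length 4; no longer one exists.

4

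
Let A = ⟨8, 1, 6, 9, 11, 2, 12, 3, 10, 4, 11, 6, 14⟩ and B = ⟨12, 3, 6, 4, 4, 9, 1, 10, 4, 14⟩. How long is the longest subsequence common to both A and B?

Backtracking the LCS table gives one alignment: 6 (A3,B3) → 9 (A4,B6) → 10 (A9,B8) → 4 (A10,B9) → 14 (A13,B10).
So the longest common subsequence has length 5.

5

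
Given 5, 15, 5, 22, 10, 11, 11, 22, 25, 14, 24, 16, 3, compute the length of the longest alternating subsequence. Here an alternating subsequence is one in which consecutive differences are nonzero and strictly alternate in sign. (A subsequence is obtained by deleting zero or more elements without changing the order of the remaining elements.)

9

A longest alternating subsequence is 5, 15, 5, 22, 10, 22, 14, 24, 16 (positions 1,2,3,4,5,8,10,11,12); its 8 consecutive differences strictly alternate in sign, and length 9 is optimal.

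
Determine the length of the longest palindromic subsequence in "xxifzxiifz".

4

Using dp[i][j] = 2 + dp[i+1][j−1] if the ends match, else max(dp[i+1][j], dp[i][j−1]):
dp[1][10] = 4. A witness is ziiz at positions 5,7,8,10.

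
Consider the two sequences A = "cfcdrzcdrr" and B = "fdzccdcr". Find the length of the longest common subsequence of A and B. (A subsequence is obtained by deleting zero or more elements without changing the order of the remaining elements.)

6

Backtracking the LCS table gives one alignment: f (A2,B1) → d (A4,B2) → z (A6,B3) → c (A7,B5) → d (A8,B6) → r (A10,B8).
So the longest common subsequence has length 6.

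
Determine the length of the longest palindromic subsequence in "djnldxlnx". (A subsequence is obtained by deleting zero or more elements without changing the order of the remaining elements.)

Using dp[i][j] = 2 + dp[i+1][j−1] if the ends match, else max(dp[i+1][j], dp[i][j−1]):
dp[1][9] = 5. A witness is nlxln at positions 3,4,6,7,8.

5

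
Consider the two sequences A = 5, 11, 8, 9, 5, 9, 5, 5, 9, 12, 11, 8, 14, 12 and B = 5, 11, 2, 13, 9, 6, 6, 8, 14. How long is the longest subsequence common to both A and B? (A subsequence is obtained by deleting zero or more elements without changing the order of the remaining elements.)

5

A longest common subsequence is 5, 11, 9, 8, 14 (length 5); the LCS DP confirms no longer common subsequence exists.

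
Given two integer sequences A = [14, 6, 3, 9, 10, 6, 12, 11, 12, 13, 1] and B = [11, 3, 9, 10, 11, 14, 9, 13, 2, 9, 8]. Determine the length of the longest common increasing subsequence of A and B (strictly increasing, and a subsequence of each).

5

A longest common strictly increasing subsequence is 3, 9, 10, 11, 13 (length 5); it appears in order in both A and B, and no longer such subsequence exists.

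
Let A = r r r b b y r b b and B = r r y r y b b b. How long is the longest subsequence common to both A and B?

A longest common subsequence is rrrbbb (length 6); the LCS DP confirms no longer common subsequence exists.

6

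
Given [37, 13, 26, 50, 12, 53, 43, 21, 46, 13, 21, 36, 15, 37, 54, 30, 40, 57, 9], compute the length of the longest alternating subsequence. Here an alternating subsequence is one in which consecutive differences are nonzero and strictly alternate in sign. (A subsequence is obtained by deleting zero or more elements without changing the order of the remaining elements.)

14

Track the best alternating length ending on an up-step vs a down-step at each position: up/down = 1/1, 1/2, 3/2, 3/1, 1/4, 5/1, 5/6, 5/6, 7/6, 5/8, 9/8, 9/8, 9/10, 11/8, 11/1, 11/12, 13/12, 13/1, 1/14.
The maximum over both is 14; one such subsequence is 37, 13, 26, 12, 53, 43, 46, 13, 21, 15, 37, 30, 40, 9.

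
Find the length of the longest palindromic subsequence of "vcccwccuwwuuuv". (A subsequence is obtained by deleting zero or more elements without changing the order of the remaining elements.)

7

Using dp[i][j] = 2 + dp[i+1][j−1] if the ends match, else max(dp[i+1][j], dp[i][j−1]):
dp[1][14] = 7. A witness is vccwccv at positions 1,3,4,5,6,7,14.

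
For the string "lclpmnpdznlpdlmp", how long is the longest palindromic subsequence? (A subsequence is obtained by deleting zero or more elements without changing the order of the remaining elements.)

7

Using dp[i][j] = 2 + dp[i+1][j−1] if the ends match, else max(dp[i+1][j], dp[i][j−1]):
dp[1][16] = 7. A witness is pmldlmp at positions 4,5,11,13,14,15,16.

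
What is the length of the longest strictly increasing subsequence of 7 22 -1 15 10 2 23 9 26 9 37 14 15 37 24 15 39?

Let dp[i] be the longest increasing subsequence ending at position i. Then dp = [1, 2, 1, 2, 2, 2, 3, 3, 4, 3, 5, 4, 5, 6, 6, 5, 7].
The maximum is 7; one witness is -1, 2, 9, 14, 15, 37, 39 at positions 3,6,8,12,13,14,17.

7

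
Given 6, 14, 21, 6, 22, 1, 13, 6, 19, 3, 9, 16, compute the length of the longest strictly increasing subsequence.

Scanning left to right, the best length ending at each element is: 6→1, 14→2, 21→3, 6→1, 22→4, 1→1, 13→2, 6→2, 19→3, 3→2, 9→3, 16→4.
So the longest increasing subsequence has length 4, e.g. 6, 14, 21, 22.

4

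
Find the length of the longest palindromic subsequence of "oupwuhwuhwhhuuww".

One longest palindromic subsequence is wwuhhhuww (positions 4,7,8,9,11,12,14,15,16); it reads the same forward and backward, and the interval DP gives dp[1][16] = 9.

9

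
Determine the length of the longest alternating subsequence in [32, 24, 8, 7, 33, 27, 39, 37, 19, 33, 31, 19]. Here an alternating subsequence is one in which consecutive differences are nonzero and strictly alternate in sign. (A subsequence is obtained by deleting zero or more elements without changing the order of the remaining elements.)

A longest alternating subsequence is 32, 24, 33, 27, 39, 19, 33, 31 (positions 1,2,5,6,7,9,10,11); its 7 consecutive differences strictly alternate in sign, and length 8 is optimal.

8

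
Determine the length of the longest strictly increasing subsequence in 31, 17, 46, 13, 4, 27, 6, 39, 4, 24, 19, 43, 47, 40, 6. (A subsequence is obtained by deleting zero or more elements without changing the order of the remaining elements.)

5

One longest increasing subsequence is 17, 27, 39, 43, 47 (positions 2,6,8,12,13), of length 5; no longer one exists.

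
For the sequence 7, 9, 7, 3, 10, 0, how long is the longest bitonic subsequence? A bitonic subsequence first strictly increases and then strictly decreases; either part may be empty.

5

Let inc[i] be the LIS ending at i and dec[i] the longest strictly decreasing subsequence starting at i. inc = [1, 2, 1, 1, 3, 1], dec = [3, 4, 3, 2, 2, 1].
max_i inc[i]+dec[i]−1 = 5, with one witness 7, 9, 7, 3, 0.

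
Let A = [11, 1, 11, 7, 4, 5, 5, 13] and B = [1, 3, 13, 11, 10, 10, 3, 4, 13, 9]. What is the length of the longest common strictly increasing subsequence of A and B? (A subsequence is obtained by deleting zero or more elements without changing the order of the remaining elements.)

A longest common strictly increasing subsequence is 1, 11, 13 (length 3); it appears in order in both A and B, and no longer such subsequence exists.

3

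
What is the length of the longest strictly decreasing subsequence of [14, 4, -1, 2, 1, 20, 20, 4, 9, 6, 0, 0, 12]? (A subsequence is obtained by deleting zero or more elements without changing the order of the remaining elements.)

5

One longest decreasing subsequence is 14, 4, 2, 1, 0 (positions 1,2,4,5,11), of length 5; no longer one exists.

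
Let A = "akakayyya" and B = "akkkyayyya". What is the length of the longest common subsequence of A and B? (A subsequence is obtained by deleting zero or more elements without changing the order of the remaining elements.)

8

Backtracking the LCS table gives one alignment: a (A1,B1) → k (A2,B3) → k (A4,B4) → a (A5,B6) → y (A6,B7) → y (A7,B8) → y (A8,B9) → a (A9,B10).
So the longest common subsequence has length 8.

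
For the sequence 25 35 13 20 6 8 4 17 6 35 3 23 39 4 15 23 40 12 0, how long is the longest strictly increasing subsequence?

One longest increasing subsequence is 6, 8, 17, 35, 39, 40 (positions 5,6,8,10,13,17), of length 6; no longer one exists.

6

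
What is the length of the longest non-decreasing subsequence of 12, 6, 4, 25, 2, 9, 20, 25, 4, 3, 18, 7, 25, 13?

5

One longest non-decreasing subsequence is 6, 9, 20, 25, 25 (positions 2,6,7,8,13), of length 5; no longer one exists.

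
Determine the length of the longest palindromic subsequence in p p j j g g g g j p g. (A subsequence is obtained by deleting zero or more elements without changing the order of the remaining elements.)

8

One longest palindromic subsequence is pjggggjp (positions 2,3,5,6,7,8,9,10); it reads the same forward and backward, and the interval DP gives dp[1][11] = 8.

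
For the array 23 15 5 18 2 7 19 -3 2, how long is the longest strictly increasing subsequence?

One longest increasing subsequence is 15, 18, 19 (positions 2,4,7), of length 3; no longer one exists.

3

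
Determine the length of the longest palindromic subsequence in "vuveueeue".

One longest palindromic subsequence is eueeue (positions 4,5,6,7,8,9); it reads the same forward and backward, and the interval DP gives dp[1][9] = 6.

6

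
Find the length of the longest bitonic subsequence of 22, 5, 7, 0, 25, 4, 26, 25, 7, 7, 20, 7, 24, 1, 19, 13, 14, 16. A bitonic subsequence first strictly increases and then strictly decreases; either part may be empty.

Let inc[i] be the LIS ending at i and dec[i] the longest strictly decreasing subsequence starting at i. inc = [1, 1, 2, 1, 3, 2, 4, 3, 3, 3, 4, 3, 5, 2, 4, 4, 5, 6], dec = [4, 3, 3, 1, 4, 2, 5, 4, 2, 2, 3, 2, 3, 1, 2, 1, 1, 1].
max_i inc[i]+dec[i]−1 = 8, with one witness 5, 7, 25, 26, 25, 24, 19, 16.

8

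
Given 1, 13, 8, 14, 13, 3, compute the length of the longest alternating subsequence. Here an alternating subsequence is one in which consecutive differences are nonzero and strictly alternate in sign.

5

Track the best alternating length ending on an up-step vs a down-step at each position: up/down = 1/1, 2/1, 2/3, 4/1, 4/5, 2/5.
The maximum over both is 5; one such subsequence is 1, 13, 8, 14, 13.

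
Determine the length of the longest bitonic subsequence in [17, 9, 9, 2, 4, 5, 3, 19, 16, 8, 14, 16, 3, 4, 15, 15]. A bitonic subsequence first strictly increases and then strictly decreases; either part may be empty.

Let inc[i] be the LIS ending at i and dec[i] the longest strictly decreasing subsequence starting at i. inc = [1, 1, 1, 1, 2, 3, 2, 4, 4, 4, 5, 6, 2, 3, 6, 6], dec = [4, 3, 3, 1, 2, 2, 1, 4, 3, 2, 2, 2, 1, 1, 1, 1].
max_i inc[i]+dec[i]−1 = 7, with one witness 2, 4, 5, 19, 16, 14, 4.

7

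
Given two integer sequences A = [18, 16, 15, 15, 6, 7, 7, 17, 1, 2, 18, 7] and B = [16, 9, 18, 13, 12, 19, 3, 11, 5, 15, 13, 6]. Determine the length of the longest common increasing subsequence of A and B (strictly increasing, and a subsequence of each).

A longest common strictly increasing subsequence is 16, 18 (length 2); it appears in order in both A and B, and no longer such subsequence exists.

2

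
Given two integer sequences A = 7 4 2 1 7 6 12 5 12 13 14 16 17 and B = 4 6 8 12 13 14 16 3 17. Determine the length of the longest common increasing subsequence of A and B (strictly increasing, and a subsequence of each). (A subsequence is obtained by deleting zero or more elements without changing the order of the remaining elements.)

For each value that appears in both, track the longest common increasing run ending there.
The best achievable length is 7; one witness is 4, 6, 12, 13, 14, 16, 17 (A-positions 2,6,7,10,11,12,13, B-positions 1,2,4,5,6,7,9).

7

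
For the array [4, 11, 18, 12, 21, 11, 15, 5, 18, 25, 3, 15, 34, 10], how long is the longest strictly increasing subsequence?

7

Let dp[i] be the longest increasing subsequence ending at position i. Then dp = [1, 2, 3, 3, 4, 2, 4, 2, 5, 6, 1, 4, 7, 3].
The maximum is 7; one witness is 4, 11, 12, 15, 18, 25, 34 at positions 1,2,4,7,9,10,13.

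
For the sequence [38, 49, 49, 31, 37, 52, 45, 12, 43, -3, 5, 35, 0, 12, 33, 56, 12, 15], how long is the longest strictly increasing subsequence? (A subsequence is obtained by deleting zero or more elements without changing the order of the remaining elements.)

Scanning left to right, the best length ending at each element is: 38→1, 49→2, 49→2, 31→1, 37→2, 52→3, 45→3, 12→1, 43→3, -3→1, 5→2, 35→3, 0→2, 12→3, 33→4, 56→5, 12→3, 15→4.
So the longest increasing subsequence has length 5, e.g. -3, 5, 12, 33, 56.

5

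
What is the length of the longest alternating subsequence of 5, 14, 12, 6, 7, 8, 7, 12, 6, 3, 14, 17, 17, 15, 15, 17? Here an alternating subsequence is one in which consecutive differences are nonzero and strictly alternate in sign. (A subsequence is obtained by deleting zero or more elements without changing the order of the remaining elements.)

10

Track the best alternating length ending on an up-step vs a down-step at each position: up/down = 1/1, 2/1, 2/3, 2/3, 4/3, 4/3, 4/5, 6/3, 2/7, 1/7, 8/1, 8/1, 8/1, 8/9, 8/9, 10/1.
The maximum over both is 10; one such subsequence is 5, 14, 6, 8, 7, 12, 6, 17, 15, 17.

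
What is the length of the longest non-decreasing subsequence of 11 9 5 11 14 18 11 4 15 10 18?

Scanning left to right, the best length ending at each element is: 11→1, 9→1, 5→1, 11→2, 14→3, 18→4, 11→3, 4→1, 15→4, 10→2, 18→5.
So the longest non-decreasing subsequence has length 5, e.g. 11, 11, 14, 18, 18.

5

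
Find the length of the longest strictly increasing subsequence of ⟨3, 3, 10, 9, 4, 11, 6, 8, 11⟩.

Let dp[i] be the longest increasing subsequence ending at position i. Then dp = [1, 1, 2, 2, 2, 3, 3, 4, 5].
The maximum is 5; one witness is 3, 4, 6, 8, 11 at positions 1,5,7,8,9.

5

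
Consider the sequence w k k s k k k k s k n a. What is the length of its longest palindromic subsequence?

One longest palindromic subsequence is kskkkksk (positions 3,4,5,6,7,8,9,10); it reads the same forward and backward, and the interval DP gives dp[1][12] = 8.

8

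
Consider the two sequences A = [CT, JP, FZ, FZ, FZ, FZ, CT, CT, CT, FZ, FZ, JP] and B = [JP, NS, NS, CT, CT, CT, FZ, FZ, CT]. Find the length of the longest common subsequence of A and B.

6

Backtracking the LCS table gives one alignment: JP (A2,B1) → CT (A7,B4) → CT (A8,B5) → CT (A9,B6) → FZ (A10,B7) → FZ (A11,B8).
So the longest common subsequence has length 6.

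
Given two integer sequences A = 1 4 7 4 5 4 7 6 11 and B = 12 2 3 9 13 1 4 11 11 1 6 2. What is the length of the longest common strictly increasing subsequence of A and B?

For each value that appears in both, track the longest common increasing run ending there.
The best achievable length is 3; one witness is 1, 4, 11 (A-positions 1,2,9, B-positions 6,7,8).

3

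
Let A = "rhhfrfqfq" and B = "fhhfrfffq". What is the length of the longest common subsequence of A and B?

A longest common subsequence is hhfrffq (length 7); the LCS DP confirms no longer common subsequence exists.

7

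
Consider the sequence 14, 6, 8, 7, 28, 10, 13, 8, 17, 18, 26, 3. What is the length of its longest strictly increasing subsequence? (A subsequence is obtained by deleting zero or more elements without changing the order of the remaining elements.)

One longest increasing subsequence is 6, 8, 10, 13, 17, 18, 26 (positions 2,3,6,7,9,10,11), of length 7; no longer one exists.

7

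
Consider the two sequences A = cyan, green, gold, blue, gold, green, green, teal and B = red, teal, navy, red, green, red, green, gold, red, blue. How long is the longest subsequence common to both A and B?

A longest common subsequence is green, gold, blue (length 3); the LCS DP confirms no longer common subsequence exists.

3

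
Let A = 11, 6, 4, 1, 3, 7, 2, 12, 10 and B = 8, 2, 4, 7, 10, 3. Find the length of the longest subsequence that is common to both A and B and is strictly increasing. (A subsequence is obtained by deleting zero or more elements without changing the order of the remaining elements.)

For each value that appears in both, track the longest common increasing run ending there.
The best achievable length is 3; one witness is 4, 7, 10 (A-positions 3,6,9, B-positions 3,4,5).

3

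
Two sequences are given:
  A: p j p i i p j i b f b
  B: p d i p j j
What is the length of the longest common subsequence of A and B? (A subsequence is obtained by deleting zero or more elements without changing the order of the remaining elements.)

Backtracking the LCS table gives one alignment: p (A1,B1) → i (A5,B3) → p (A6,B4) → j (A7,B6).
So the longest common subsequence has length 4.

4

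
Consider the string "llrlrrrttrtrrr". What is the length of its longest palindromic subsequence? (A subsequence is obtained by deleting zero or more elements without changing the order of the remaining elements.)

10

Using dp[i][j] = 2 + dp[i+1][j−1] if the ends match, else max(dp[i+1][j], dp[i][j−1]):
dp[1][14] = 10. A witness is rrrrttrrrr at positions 3,5,6,7,8,9,10,12,13,14.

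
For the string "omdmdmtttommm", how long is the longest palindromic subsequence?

9

Using dp[i][j] = 2 + dp[i+1][j−1] if the ends match, else max(dp[i+1][j], dp[i][j−1]):
dp[1][13] = 9. A witness is mmmtttmmm at positions 2,4,6,7,8,9,11,12,13.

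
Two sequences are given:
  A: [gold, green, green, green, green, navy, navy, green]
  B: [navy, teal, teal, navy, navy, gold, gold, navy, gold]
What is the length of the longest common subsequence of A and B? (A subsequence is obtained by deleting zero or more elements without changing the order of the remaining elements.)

2

A longest common subsequence is gold, navy (length 2); the LCS DP confirms no longer common subsequence exists.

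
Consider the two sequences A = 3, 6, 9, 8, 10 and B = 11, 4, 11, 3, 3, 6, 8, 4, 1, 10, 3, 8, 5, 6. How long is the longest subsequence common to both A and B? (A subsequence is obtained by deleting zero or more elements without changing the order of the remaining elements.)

A longest common subsequence is 3, 6, 8, 10 (length 4); the LCS DP confirms no longer common subsequence exists.

4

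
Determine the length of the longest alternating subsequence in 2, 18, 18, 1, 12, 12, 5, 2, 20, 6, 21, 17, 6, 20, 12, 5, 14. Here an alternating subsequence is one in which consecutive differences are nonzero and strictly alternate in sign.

Track the best alternating length ending on an up-step vs a down-step at each position: up/down = 1/1, 2/1, 2/1, 1/3, 4/3, 4/3, 4/5, 4/5, 6/1, 6/7, 8/1, 8/9, 6/9, 10/9, 10/11, 6/11, 12/11.
The maximum over both is 12; one such subsequence is 2, 18, 1, 12, 5, 20, 6, 21, 17, 20, 12, 14.

12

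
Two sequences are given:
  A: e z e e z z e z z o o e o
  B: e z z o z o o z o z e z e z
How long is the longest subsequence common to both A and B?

7

Backtracking the LCS table gives one alignment: e (A1,B1) → z (A2,B5) → z (A5,B8) → z (A6,B10) → e (A7,B11) → z (A8,B12) → z (A9,B14).
So the longest common subsequence has length 7.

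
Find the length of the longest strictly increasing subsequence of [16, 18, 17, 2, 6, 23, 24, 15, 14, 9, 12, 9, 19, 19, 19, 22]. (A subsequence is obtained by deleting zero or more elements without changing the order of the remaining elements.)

Scanning left to right, the best length ending at each element is: 16→1, 18→2, 17→2, 2→1, 6→2, 23→3, 24→4, 15→3, 14→3, 9→3, 12→4, 9→3, 19→5, 19→5, 19→5, 22→6.
So the longest increasing subsequence has length 6, e.g. 2, 6, 9, 12, 19, 22.

6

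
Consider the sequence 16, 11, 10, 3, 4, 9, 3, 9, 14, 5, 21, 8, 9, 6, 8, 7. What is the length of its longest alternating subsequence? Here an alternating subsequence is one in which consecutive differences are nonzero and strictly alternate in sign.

12

A longest alternating subsequence is 16, 3, 4, 3, 9, 5, 21, 8, 9, 6, 8, 7 (positions 1,4,5,7,8,10,11,12,13,14,15,16); its 11 consecutive differences strictly alternate in sign, and length 12 is optimal.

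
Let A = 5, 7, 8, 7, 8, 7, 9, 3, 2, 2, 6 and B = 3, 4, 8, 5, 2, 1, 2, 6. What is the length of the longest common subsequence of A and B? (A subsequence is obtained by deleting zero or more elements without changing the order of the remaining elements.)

Backtracking the LCS table gives one alignment: 5 (A1,B4) → 2 (A9,B5) → 2 (A10,B7) → 6 (A11,B8).
So the longest common subsequence has length 4.

4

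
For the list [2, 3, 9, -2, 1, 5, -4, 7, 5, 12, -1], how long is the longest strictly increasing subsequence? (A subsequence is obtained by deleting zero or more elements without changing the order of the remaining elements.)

One longest increasing subsequence is 2, 3, 5, 7, 12 (positions 1,2,6,8,10), of length 5; no longer one exists.

5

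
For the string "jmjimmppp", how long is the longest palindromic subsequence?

One longest palindromic subsequence is ppp (positions 7,8,9); it reads the same forward and backward, and the interval DP gives dp[1][9] = 3.

3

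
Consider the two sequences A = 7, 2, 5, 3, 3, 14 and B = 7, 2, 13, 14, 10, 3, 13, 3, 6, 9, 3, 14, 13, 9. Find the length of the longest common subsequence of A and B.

A longest common subsequence is 7, 2, 3, 3, 14 (length 5); the LCS DP confirms no longer common subsequence exists.

5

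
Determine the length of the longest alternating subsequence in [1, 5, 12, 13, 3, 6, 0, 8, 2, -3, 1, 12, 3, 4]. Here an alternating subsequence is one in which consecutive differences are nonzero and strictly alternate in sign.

A longest alternating subsequence is 1, 5, 3, 6, 0, 8, 2, 12, 3, 4 (positions 1,2,5,6,7,8,9,12,13,14); its 9 consecutive differences strictly alternate in sign, and length 10 is optimal.

10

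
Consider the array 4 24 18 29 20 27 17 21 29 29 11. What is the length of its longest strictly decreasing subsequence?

One longest decreasing subsequence is 24, 18, 17, 11 (positions 2,3,7,11), of length 4; no longer one exists.

4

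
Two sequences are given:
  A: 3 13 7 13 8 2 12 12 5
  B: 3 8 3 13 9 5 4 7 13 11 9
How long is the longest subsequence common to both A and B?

A longest common subsequence is 3, 13, 7, 13 (length 4); the LCS DP confirms no longer common subsequence exists.

4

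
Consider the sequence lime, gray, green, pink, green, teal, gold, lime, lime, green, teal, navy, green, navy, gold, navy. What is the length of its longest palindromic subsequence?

One longest palindromic subsequence is green teal lime lime teal green (positions 5,6,8,9,11,13); it reads the same forward and backward, and the interval DP gives dp[1][16] = 6.

6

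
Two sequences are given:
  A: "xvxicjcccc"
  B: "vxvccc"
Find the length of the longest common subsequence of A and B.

Backtracking the LCS table gives one alignment: x (A1,B2) → v (A2,B3) → c (A8,B4) → c (A9,B5) → c (A10,B6).
So the longest common subsequence has length 5.

5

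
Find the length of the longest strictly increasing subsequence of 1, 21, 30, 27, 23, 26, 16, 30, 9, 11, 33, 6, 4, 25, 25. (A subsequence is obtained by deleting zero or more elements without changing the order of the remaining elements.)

6

Let dp[i] be the longest increasing subsequence ending at position i. Then dp = [1, 2, 3, 3, 3, 4, 2, 5, 2, 3, 6, 2, 2, 4, 4].
The maximum is 6; one witness is 1, 21, 23, 26, 30, 33 at positions 1,2,5,6,8,11.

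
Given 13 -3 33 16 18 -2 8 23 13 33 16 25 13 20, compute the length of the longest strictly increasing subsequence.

6

Let dp[i] be the longest increasing subsequence ending at position i. Then dp = [1, 1, 2, 2, 3, 2, 3, 4, 4, 5, 5, 6, 4, 6].
The maximum is 6; one witness is -3, -2, 8, 13, 16, 25 at positions 2,6,7,9,11,12.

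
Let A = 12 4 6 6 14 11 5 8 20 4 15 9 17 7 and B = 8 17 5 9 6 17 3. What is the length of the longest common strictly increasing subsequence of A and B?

For each value that appears in both, track the longest common increasing run ending there.
The best achievable length is 3; one witness is 8, 9, 17 (A-positions 8,12,13, B-positions 1,4,6).

3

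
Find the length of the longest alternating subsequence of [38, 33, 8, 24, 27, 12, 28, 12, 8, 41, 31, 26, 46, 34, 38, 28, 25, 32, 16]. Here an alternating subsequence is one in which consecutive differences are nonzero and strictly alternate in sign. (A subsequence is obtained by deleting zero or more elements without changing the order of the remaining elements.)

14

Track the best alternating length ending on an up-step vs a down-step at each position: up/down = 1/1, 1/2, 1/2, 3/2, 3/2, 3/4, 5/2, 3/6, 1/6, 7/1, 7/8, 7/8, 9/1, 9/10, 11/10, 9/12, 7/12, 13/12, 7/14.
The maximum over both is 14; one such subsequence is 38, 8, 24, 12, 28, 12, 41, 31, 46, 34, 38, 28, 32, 16.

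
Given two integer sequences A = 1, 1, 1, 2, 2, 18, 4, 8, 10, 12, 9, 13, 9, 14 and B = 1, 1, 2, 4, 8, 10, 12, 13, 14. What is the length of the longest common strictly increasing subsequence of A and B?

8

For each value that appears in both, track the longest common increasing run ending there.
The best achievable length is 8; one witness is 1, 2, 4, 8, 10, 12, 13, 14 (A-positions 1,4,7,8,9,10,12,14, B-positions 1,3,4,5,6,7,8,9).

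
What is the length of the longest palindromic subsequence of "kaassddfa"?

4

Using dp[i][j] = 2 + dp[i+1][j−1] if the ends match, else max(dp[i+1][j], dp[i][j−1]):
dp[1][9] = 4. A witness is adda at positions 2,6,7,9.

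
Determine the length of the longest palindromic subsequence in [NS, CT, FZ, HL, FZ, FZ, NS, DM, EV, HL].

5

Using dp[i][j] = 2 + dp[i+1][j−1] if the ends match, else max(dp[i+1][j], dp[i][j−1]):
dp[1][10] = 5. A witness is NS FZ FZ FZ NS at positions 1,3,5,6,7.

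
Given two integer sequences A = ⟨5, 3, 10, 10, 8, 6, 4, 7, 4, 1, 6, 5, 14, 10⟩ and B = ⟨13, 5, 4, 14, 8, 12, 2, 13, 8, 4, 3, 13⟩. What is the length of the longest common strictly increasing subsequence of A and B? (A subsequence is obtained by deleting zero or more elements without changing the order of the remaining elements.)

2

For each value that appears in both, track the longest common increasing run ending there.
The best achievable length is 2; one witness is 5, 14 (A-positions 1,13, B-positions 2,4).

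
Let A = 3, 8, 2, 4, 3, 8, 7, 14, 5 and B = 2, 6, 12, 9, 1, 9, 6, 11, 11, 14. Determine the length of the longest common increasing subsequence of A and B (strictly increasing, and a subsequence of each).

2

A longest common strictly increasing subsequence is 2, 14 (length 2); it appears in order in both A and B, and no longer such subsequence exists.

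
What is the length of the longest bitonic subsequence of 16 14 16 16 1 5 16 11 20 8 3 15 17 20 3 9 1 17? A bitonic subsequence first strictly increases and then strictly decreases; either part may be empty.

Let inc[i] be the LIS ending at i and dec[i] the longest strictly decreasing subsequence starting at i. inc = [1, 1, 2, 2, 1, 2, 3, 3, 4, 3, 2, 4, 5, 6, 2, 4, 1, 5], dec = [6, 5, 5, 5, 1, 3, 5, 4, 4, 3, 2, 3, 3, 3, 2, 2, 1, 1].
max_i inc[i]+dec[i]−1 = 8, with one witness 1, 5, 11, 15, 17, 20, 9, 1.

8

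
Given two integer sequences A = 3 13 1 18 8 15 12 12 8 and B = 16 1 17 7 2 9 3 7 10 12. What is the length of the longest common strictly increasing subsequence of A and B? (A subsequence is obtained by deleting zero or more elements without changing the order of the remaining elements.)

2

For each value that appears in both, track the longest common increasing run ending there.
The best achievable length is 2; one witness is 1, 12 (A-positions 3,7, B-positions 2,10).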